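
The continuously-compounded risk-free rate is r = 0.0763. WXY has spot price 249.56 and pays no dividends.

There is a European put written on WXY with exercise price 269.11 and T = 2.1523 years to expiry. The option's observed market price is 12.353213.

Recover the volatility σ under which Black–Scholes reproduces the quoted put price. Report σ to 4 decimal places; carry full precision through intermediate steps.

sigma = 0.1527

At σ = 0.1527 the Black–Scholes value reproduces the quote:
σ√T = 0.1527·√2.1523 = 0.224022
d₁ = (ln(S/K) + (r+σ²/2)T) / (σ√T) = (ln(249.56/269.11) + (0.0763+0.1527²/2)·2.1523) / 0.224022 = (-0.075421 + 0.189313) / 0.224022 = 0.508399
d₂ = d₁ − σ√T = 0.508399 − 0.224022 = 0.284377
e^{−rT} = 0.848555
N(−d₁) = 0.305587,  N(−d₂) = 0.388061
V = K·e^{−rT}·N(−d₂) − S·N(−d₁) = 88.615433 − 76.262220 = 12.353213 (equal to the quote); since ∂V/∂σ > 0 for all σ, the implied volatility is unique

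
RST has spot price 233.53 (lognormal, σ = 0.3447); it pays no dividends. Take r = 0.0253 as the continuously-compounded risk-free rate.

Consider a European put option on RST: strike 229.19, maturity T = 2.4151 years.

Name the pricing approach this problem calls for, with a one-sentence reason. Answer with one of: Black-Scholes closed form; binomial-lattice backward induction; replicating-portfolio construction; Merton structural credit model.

Key observation: the strike-229.19 put on RST is European-exercise on a continuously-modelled lognormal underlying, so its value is a single closed-form evaluation.

framework: Black-Scholes closed form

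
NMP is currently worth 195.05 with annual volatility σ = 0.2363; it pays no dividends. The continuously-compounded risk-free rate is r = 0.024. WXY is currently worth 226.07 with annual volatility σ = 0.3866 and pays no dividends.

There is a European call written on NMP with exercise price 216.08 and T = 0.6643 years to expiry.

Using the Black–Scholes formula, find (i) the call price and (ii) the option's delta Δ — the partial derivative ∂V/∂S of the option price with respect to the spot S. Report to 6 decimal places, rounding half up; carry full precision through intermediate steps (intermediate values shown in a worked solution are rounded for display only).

price = 8.376412
Δ = 0.362206

σ√T = 0.2363·√0.6643 = 0.192595
d₁ = (ln(S/K) + (r+σ²/2)T) / (σ√T) = (ln(195.05/216.08) + (0.024+0.2363²/2)·0.6643) / 0.192595 = (-0.102393 + 0.034490) / 0.192595 = -0.352569
d₂ = d₁ − σ√T = -0.352569 − 0.192595 = -0.545164
e^{−rT} = 0.984183
N(d₁) = 0.362206,  N(d₂) = 0.292820
Call price V = S·N(d₁) − K·e^{−rT}·N(d₂) = 70.648267 − 62.271856 = 8.376412
Δ = N(d₁) = 0.362206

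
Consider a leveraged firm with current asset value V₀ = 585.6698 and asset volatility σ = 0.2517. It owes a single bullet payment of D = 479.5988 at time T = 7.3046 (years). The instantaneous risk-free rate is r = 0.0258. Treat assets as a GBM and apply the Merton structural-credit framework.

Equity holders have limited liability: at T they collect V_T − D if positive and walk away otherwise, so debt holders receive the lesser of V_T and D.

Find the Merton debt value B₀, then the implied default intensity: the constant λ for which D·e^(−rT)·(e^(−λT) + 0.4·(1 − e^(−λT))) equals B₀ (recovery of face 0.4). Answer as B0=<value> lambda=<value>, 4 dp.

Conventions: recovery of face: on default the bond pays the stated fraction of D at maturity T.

Equity is a call on the firm's assets struck at D = 479.5988:
d₁ = [ln(V₀/D) + (r + σ²/2)T] / (σ√T)
   = [ln(585.6698/479.5988) + (0.0258 + 0.5·0.2517²)·7.3046] / (0.2517·√7.3046)
   = [0.199806 + 0.419842] / 0.680270 = 0.910886
d₂ = d₁ − σ√T = 0.910886 − 0.680270 = 0.230616
N(d₁) = 0.818822,  N(d₂) = 0.591193,  e^(−rT) = 0.828235
E₀ = V₀·N(d₁) − D·e^(−rT)·N(d₂)
   = 585.6698·0.818822 − 479.5988·0.828235·0.591193 = 244.725428
B₀ = V₀ − E₀ = 585.6698 − 244.725428 = 340.944372
e^(−λT) = (B₀·e^(rT)/D − 0.4)/(1 − 0.4) = (340.9444·1.207387/479.5988 − 0.4)/0.6 = 0.76387591
λ = −ln(0.76387591)/7.3046 = 0.036874

B0=340.9444 lambda=0.0369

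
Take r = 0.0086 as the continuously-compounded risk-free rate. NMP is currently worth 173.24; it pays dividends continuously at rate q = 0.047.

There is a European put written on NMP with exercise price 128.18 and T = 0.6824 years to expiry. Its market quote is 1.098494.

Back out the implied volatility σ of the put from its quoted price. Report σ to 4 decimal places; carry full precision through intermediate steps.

At σ = 0.2405 the Black–Scholes value reproduces the quote:
σ√T = 0.2405·√0.6824 = 0.198671
d₁ = (ln(S/K) + (r−q+σ²/2)T) / (σ√T) = (ln(173.24/128.18) + (0.0086−0.047+0.2405²/2)·0.6824) / 0.198671 = (0.301242 − 0.006469) / 0.198671 = 1.483726
d₂ = d₁ − σ√T = 1.483726 − 0.198671 = 1.285055
e^{−rT} = 0.994149
e^{−qT} = 0.968436
N(−d₁) = 0.068941,  N(−d₂) = 0.099387
V = K·e^{−rT}·N(−d₂) − S·e^{−qT}·N(−d₁) = 12.664832 − 11.566338 = 1.098494 (equal to the quote); since ∂V/∂σ > 0 for all σ, the implied volatility is unique

sigma = 0.2405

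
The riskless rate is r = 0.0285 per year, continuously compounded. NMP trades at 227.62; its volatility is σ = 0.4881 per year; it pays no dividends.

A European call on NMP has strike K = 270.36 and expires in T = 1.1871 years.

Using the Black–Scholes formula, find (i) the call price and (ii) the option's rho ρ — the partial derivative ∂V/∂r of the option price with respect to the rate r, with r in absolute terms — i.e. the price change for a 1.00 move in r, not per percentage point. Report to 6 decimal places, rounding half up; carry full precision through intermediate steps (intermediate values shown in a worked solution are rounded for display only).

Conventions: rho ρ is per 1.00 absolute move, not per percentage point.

σ√T = 0.4881·√1.1871 = 0.531805
d₁ = (ln(S/K) + (r+σ²/2)T) / (σ√T) = (ln(227.62/270.36) + (0.0285+0.4881²/2)·1.1871) / 0.531805 = (-0.172077 + 0.175241) / 0.531805 = 0.005949
d₂ = d₁ − σ√T = 0.005949 − 0.531805 = -0.525856
e^{−rT} = 0.966734
N(d₁) = 0.502373,  N(d₂) = 0.299494
Call price V = S·N(d₁) − K·e^{−rT}·N(d₂) = 114.350229 − 78.277624 = 36.072605
ρ = K·T·e^{−rT}·N(d₂) = 92.923367

price = 36.072605
ρ = 92.923367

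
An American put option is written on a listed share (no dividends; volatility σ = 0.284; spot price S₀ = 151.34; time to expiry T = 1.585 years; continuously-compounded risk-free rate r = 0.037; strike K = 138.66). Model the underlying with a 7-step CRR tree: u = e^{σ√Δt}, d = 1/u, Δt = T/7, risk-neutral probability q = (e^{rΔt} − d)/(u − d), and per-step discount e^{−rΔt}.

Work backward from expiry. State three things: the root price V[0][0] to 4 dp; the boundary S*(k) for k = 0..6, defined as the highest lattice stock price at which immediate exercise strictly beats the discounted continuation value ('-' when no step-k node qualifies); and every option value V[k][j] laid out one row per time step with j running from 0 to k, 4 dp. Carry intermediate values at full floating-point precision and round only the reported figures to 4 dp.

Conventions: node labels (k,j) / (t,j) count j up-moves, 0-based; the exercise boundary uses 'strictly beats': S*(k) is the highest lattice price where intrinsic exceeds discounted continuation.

price = 12.1669
boundary = - - - 100.8979 88.1437 100.8979 115.4975
tree:
12.1669
18.3500 6.1225
26.8290 10.0893 2.2162
37.7621 16.2310 4.0517 0.3984
50.5163 25.3009 7.3371 0.7991 0.0000
61.6582 37.7621 13.1324 1.6030 0.0000 0.0000
71.3917 50.5163 23.1625 3.2155 0.0000 0.0000 0.0000
79.8949 61.6582 37.7621 6.4503 0.0000 0.0000 0.0000 0.0000

params: Δt=0.22643 u=1.14470 d=0.87359 q=0.49730 e^(-rΔt)=0.99166
t_7 payoffs: 79.8949 61.6582 37.7621 6.4503 0.0000 0.0000 0.0000 0.0000
t_6: node(6,0) S=67.2683 payoff=71.3917 vs cont=70.2349 → 71.3917 [stop]  node(6,1) S=88.1437 payoff=50.5163 vs cont=49.3594 → 50.5163 [stop]  node(6,2) S=115.4975 payoff=23.1625 vs cont=22.0057 → 23.1625 [stop]  node(6,3) S=151.3400 payoff=0.0000 vs cont=3.2155 → 3.2155 [wait]  node(6,4) S=198.3055 payoff=0.0000 vs cont=0.0000 → 0.0000 [wait]  node(6,5) S=259.8460 payoff=0.0000 vs cont=0.0000 → 0.0000 [wait]  node(6,6) S=340.4843 payoff=0.0000 vs cont=0.0000 → 0.0000 [wait]  ⇒ S*(6)=115.4975
t_5: node(5,0) S=77.0018 payoff=61.6582 vs cont=60.5014 → 61.6582 [stop]  node(5,1) S=100.8979 payoff=37.7621 vs cont=36.6053 → 37.7621 [stop]  node(5,2) S=132.2097 payoff=6.4503 vs cont=13.1324 → 13.1324 [wait]  node(5,3) S=173.2385 payoff=0.0000 vs cont=1.6030 → 1.6030 [wait]  node(5,4) S=226.9998 payoff=0.0000 vs cont=0.0000 → 0.0000 [wait]  node(5,5) S=297.4449 payoff=0.0000 vs cont=0.0000 → 0.0000 [wait]  ⇒ S*(5)=100.8979
t_4: node(4,0) S=88.1437 payoff=50.5163 vs cont=49.3594 → 50.5163 [stop]  node(4,1) S=115.4975 payoff=23.1625 vs cont=25.3009 → 25.3009 [wait]  node(4,2) S=151.3400 payoff=0.0000 vs cont=7.3371 → 7.3371 [wait]  node(4,3) S=198.3055 payoff=0.0000 vs cont=0.7991 → 0.7991 [wait]  node(4,4) S=259.8460 payoff=0.0000 vs cont=0.0000 → 0.0000 [wait]  ⇒ S*(4)=88.1437
t_3: node(3,0) S=100.8979 payoff=37.7621 vs cont=37.6599 → 37.7621 [stop]  node(3,1) S=132.2097 payoff=6.4503 vs cont=16.2310 → 16.2310 [wait]  node(3,2) S=173.2385 payoff=0.0000 vs cont=4.0517 → 4.0517 [wait]  node(3,3) S=226.9998 payoff=0.0000 vs cont=0.3984 → 0.3984 [wait]  ⇒ S*(3)=100.8979
t_2: node(2,0) S=115.4975 payoff=23.1625 vs cont=26.8290 → 26.8290 [wait]  node(2,1) S=151.3400 payoff=0.0000 vs cont=10.0893 → 10.0893 [wait]  node(2,2) S=198.3055 payoff=0.0000 vs cont=2.2162 → 2.2162 [wait]  ⇒ S*(2)=-
t_1: node(1,0) S=132.2097 payoff=6.4503 vs cont=18.3500 → 18.3500 [wait]  node(1,1) S=173.2385 payoff=0.0000 vs cont=6.1225 → 6.1225 [wait]  ⇒ S*(1)=-
t_0: node(0,0) S=151.3400 payoff=0.0000 vs cont=12.1669 → 12.1669 [wait]  ⇒ S*(0)=-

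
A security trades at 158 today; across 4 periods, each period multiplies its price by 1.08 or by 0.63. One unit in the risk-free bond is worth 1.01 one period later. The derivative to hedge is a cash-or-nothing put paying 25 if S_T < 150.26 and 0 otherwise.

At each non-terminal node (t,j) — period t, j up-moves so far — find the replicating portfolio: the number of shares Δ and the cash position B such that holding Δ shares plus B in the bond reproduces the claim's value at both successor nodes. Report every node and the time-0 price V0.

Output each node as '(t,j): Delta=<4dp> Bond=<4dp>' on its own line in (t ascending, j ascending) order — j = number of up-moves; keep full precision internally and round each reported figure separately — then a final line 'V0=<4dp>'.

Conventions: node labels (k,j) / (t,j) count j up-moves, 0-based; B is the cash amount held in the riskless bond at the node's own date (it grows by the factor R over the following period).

The replicating-portfolio and risk-neutral prices coincide; use p* = (1.01−0.63)/(1.08−0.63) = 0.8444 for the latter.
Terminal payoffs: V(4,0)=25.0000, V(4,1)=25.0000, V(4,2)=25.0000, V(4,3)=25.0000, V(4,4)=0.0000
  t=3,j=0: stock 39.5074 → up 42.6680 (V=25.0000), down 24.8897 (V=25.0000). Price 24.7525; hedge Δ=0.0000, bond B=24.7525.
  t=3,j=1: stock 67.7270 → up 73.1452 (V=25.0000), down 42.6680 (V=25.0000). Price 24.7525; hedge Δ=0.0000, bond B=24.7525.
  t=3,j=2: stock 116.1035 → up 125.3917 (V=25.0000), down 73.1452 (V=25.0000). Price 24.7525; hedge Δ=0.0000, bond B=24.7525.
  t=3,j=3: stock 199.0345 → up 214.9573 (V=0.0000), down 125.3917 (V=25.0000). Price 3.8504; hedge Δ=-0.2791, bond B=59.4059.
  t=2,j=0: stock 62.7102 → up 67.7270 (V=24.7525), down 39.5074 (V=24.7525). Price 24.5074; hedge Δ=0.0000, bond B=24.5074.
  t=2,j=1: stock 107.5032 → up 116.1035 (V=24.7525), down 67.7270 (V=24.7525). Price 24.5074; hedge Δ=0.0000, bond B=24.5074.
  t=2,j=2: stock 184.2912 → up 199.0345 (V=3.8504), down 116.1035 (V=24.7525). Price 7.0315; hedge Δ=-0.2520, bond B=53.4806.
  t=1,j=0: stock 99.5400 → up 107.5032 (V=24.5074), down 62.7102 (V=24.5074). Price 24.2648; hedge Δ=0.0000, bond B=24.2648.
  t=1,j=1: stock 170.6400 → up 184.2912 (V=7.0315), down 107.5032 (V=24.5074). Price 9.6534; hedge Δ=-0.2276, bond B=48.4888.
  t=0,j=0: stock 158.0000 → up 170.6400 (V=9.6534), down 99.5400 (V=24.2648). Price 11.8082; hedge Δ=-0.2055, bond B=44.2778.
Check: Δ(0,0)·S0 + B(0,0) = 11.8082 = V0.

(0,0): Delta=-0.2055 Bond=44.2778
(1,0): Delta=0.0000 Bond=24.2648
(1,1): Delta=-0.2276 Bond=48.4888
(2,0): Delta=0.0000 Bond=24.5074
(2,1): Delta=0.0000 Bond=24.5074
(2,2): Delta=-0.2520 Bond=53.4806
(3,0): Delta=0.0000 Bond=24.7525
(3,1): Delta=0.0000 Bond=24.7525
(3,2): Delta=0.0000 Bond=24.7525
(3,3): Delta=-0.2791 Bond=59.4059
V0=11.8082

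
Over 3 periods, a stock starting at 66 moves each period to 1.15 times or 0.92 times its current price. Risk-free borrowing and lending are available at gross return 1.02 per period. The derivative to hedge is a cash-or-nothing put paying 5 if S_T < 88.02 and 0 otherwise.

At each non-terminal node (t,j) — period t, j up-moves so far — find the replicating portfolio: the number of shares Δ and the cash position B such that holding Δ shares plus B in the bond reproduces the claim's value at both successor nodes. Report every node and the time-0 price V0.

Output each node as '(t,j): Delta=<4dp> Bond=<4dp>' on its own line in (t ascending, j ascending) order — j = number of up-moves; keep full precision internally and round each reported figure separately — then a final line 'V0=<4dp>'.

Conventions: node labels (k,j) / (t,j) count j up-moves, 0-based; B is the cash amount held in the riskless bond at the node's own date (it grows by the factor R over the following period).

Risk-neutral probability p* = (R−d)/(u−d) = (1.02−0.92)/(1.15−0.92) = 0.4348.
Payoffs at expiry: V(3,0)=5.0000, V(3,1)=5.0000, V(3,2)=5.0000, V(3,3)=0.0000
  t=2,j=0: stock 55.8624 → up 64.2418 (V=5.0000), down 51.3934 (V=5.0000). Price 4.9020; hedge Δ=0.0000, bond B=4.9020.
  t=2,j=1: stock 69.8280 → up 80.3022 (V=5.0000), down 64.2418 (V=5.0000). Price 4.9020; hedge Δ=0.0000, bond B=4.9020.
  t=2,j=2: stock 87.2850 → up 100.3777 (V=0.0000), down 80.3022 (V=5.0000). Price 2.7707; hedge Δ=-0.2491, bond B=24.5098.
  t=1,j=0: stock 60.7200 → up 69.8280 (V=4.9020), down 55.8624 (V=4.9020). Price 4.8058; hedge Δ=0.0000, bond B=4.8058.
  t=1,j=1: stock 75.9000 → up 87.2850 (V=2.7707), down 69.8280 (V=4.9020). Price 3.8974; hedge Δ=-0.1221, bond B=13.1638.
  t=0,j=0: stock 66.0000 → up 75.9000 (V=3.8974), down 60.7200 (V=4.8058). Price 4.3244; hedge Δ=-0.0598, bond B=8.2743.
Sanity check at the root: Δ(0,0)·S0 + B(0,0) reproduces V0 = 4.3244.

(0,0): Delta=-0.0598 Bond=8.2743
(1,0): Delta=0.0000 Bond=4.8058
(1,1): Delta=-0.1221 Bond=13.1638
(2,0): Delta=0.0000 Bond=4.9020
(2,1): Delta=0.0000 Bond=4.9020
(2,2): Delta=-0.2491 Bond=24.5098
V0=4.3244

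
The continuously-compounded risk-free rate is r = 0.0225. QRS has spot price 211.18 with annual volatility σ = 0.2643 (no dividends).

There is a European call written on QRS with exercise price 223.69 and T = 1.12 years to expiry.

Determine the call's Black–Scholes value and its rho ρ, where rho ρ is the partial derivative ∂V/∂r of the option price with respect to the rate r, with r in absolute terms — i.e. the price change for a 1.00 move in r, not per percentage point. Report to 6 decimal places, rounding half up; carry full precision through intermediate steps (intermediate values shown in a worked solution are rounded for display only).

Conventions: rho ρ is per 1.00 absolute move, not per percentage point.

price = 20.561359
ρ = 97.515076

σ√T = 0.2643·√1.12 = 0.279709
d₁ = (ln(S/K) + (r+σ²/2)T) / (σ√T) = (ln(211.18/223.69) + (0.0225+0.2643²/2)·1.12) / 0.279709 = (-0.057550 + 0.064319) / 0.279709 = 0.024197
d₂ = d₁ − σ√T = 0.024197 − 0.279709 = -0.255512
e^{−rT} = 0.975115
N(d₁) = 0.509652,  N(d₂) = 0.399164
Call price V = S·N(d₁) − K·e^{−rT}·N(d₂) = 107.628391 − 87.067032 = 20.561359
ρ = K·T·e^{−rT}·N(d₂) = 97.515076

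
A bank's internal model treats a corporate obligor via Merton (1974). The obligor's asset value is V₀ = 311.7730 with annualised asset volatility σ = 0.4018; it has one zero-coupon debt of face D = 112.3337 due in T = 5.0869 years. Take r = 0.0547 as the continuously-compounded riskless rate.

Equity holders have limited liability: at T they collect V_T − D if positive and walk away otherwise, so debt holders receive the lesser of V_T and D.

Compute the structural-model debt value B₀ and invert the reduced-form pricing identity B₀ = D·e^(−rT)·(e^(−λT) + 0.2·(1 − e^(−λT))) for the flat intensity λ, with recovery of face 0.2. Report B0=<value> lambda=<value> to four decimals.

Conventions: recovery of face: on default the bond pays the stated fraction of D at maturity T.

Equity is a call on the firm's assets struck at D = 112.3337:
d₁ = [ln(V₀/D) + (r + σ²/2)T] / (σ√T)
   = [ln(311.7730/112.3337) + (0.0547 + 0.5·0.4018²)·5.0869] / (0.4018·√5.0869)
   = [1.020801 + 0.688876] / 0.906226 = 1.886591
d₂ = d₁ − σ√T = 1.886591 − 0.906226 = 0.980365
N(d₁) = 0.970392,  N(d₂) = 0.836547,  e^(−rT) = 0.757105
E₀ = V₀·N(d₁) − D·e^(−rT)·N(d₂)
   = 311.7730·0.970392 − 112.3337·0.757105·0.836547 = 231.395143
B₀ = V₀ − E₀ = 311.7730 − 231.395143 = 80.377857
e^(−λT) = (B₀·e^(rT)/D − 0.2)/(1 − 0.2) = (80.3779·1.320821/112.3337 − 0.2)/0.8 = 0.93135530
λ = −ln(0.93135530)/5.0869 = 0.013980

B0=80.3779 lambda=0.0140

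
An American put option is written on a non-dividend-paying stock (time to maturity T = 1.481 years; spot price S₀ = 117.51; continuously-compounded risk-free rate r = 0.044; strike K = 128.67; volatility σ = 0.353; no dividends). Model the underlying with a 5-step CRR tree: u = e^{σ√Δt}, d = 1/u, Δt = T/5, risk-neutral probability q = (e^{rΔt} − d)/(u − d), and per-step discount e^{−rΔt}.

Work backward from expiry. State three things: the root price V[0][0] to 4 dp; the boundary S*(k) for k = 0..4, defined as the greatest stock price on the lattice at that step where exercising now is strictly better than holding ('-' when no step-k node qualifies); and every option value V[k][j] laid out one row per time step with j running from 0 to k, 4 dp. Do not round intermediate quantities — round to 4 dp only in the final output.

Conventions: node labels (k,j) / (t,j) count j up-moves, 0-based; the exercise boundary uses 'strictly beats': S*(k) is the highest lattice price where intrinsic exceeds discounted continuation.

price = 23.3765
boundary = - - 80.0209 66.0341 80.0209
tree:
23.3765
34.4412 12.3076
48.6491 20.3474 4.1384
62.6359 32.3945 8.1579 0.0000
74.1781 48.6491 16.0811 0.0000 0.0000
83.7027 62.6359 31.6996 0.0000 0.0000 0.0000

Δt=0.29620  u=1.21181  d=0.82521  q=0.48605  discount=0.98705
step 5 (expiry): payoffs max(K−S,0) = 83.7027 62.6359 31.6996 0.0000 0.0000 0.0000
step 4: (k=4,j=0): S=54.4919, K−S=74.1781, hold=72.5120 ⇒ V=74.1781 exercise | (k=4,j=1): S=80.0209, K−S=48.6491, hold=46.9830 ⇒ V=48.6491 exercise | (k=4,j=2): S=117.5100, K−S=11.1600, hold=16.0811 ⇒ V=16.0811 continue | (k=4,j=3): S=172.5624, K−S=0.0000, hold=0.0000 ⇒ V=0.0000 continue | (k=4,j=4): S=253.4063, K−S=0.0000, hold=0.0000 ⇒ V=0.0000 continue  boundary S*=80.0209
step 3: (k=3,j=0): S=66.0341, K−S=62.6359, hold=60.9699 ⇒ V=62.6359 exercise | (k=3,j=1): S=96.9704, K−S=31.6996, hold=32.3945 ⇒ V=32.3945 continue | (k=3,j=2): S=142.4002, K−S=0.0000, hold=8.1579 ⇒ V=8.1579 continue | (k=3,j=3): S=209.1133, K−S=0.0000, hold=0.0000 ⇒ V=0.0000 continue  boundary S*=66.0341
step 2: (k=2,j=0): S=80.0209, K−S=48.6491, hold=47.3164 ⇒ V=48.6491 exercise | (k=2,j=1): S=117.5100, K−S=11.1600, hold=20.3474 ⇒ V=20.3474 continue | (k=2,j=2): S=172.5624, K−S=0.0000, hold=4.1384 ⇒ V=4.1384 continue  boundary S*=80.0209
step 1: (k=1,j=0): S=96.9704, K−S=31.6996, hold=34.4412 ⇒ V=34.4412 continue | (k=1,j=1): S=142.4002, K−S=0.0000, hold=12.3076 ⇒ V=12.3076 continue  boundary S*=-
step 0: (k=0,j=0): S=117.5100, K−S=11.1600, hold=23.3765 ⇒ V=23.3765 continue  boundary S*=-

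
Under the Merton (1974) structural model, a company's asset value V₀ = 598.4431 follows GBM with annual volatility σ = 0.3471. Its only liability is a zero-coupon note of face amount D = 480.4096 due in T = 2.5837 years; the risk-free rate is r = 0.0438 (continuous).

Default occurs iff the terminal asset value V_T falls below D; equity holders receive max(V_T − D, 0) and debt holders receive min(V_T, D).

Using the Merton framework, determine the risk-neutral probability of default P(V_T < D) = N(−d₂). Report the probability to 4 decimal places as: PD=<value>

PD=0.3754

With assets at 598.4431 and a single debt payment of 480.4096 at 2.5837 years:
d₁ = [ln(V₀/D) + (r + σ²/2)T] / (σ√T)
   = [ln(598.4431/480.4096) + (0.0438 + 0.5·0.3471²)·2.5837] / (0.3471·√2.5837)
   = [0.219692 + 0.268806] / 0.557925 = 0.875563
d₂ = d₁ − σ√T = 0.875563 − 0.557925 = 0.317639
risk-neutral PD = N(−d₂) = N(-0.317639) = 0.375380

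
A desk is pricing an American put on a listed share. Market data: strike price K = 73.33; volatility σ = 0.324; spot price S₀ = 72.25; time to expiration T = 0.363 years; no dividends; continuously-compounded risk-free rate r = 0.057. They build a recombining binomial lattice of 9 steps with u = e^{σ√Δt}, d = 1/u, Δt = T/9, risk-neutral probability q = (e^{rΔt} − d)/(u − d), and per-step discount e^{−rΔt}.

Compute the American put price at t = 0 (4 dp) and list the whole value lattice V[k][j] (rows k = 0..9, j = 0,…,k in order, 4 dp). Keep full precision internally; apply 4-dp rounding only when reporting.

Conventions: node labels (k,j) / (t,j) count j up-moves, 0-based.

price = 5.6716
tree:
5.6716
7.8981 3.4837
10.6762 5.1718 1.8211
13.9659 7.4540 2.9262 0.7305
17.6370 10.3796 4.5792 1.2960 0.1715
21.1455 13.8926 6.9341 2.2585 0.3448 0.0000
24.4330 17.6370 10.0746 3.8431 0.6932 0.0000 0.0000
27.5134 21.1455 13.8926 6.3243 1.3935 0.0000 0.0000 0.0000
30.3997 24.4330 17.6370 9.8964 2.8014 0.0000 0.0000 0.0000 0.0000
33.1042 27.5134 21.1455 13.8926 5.6316 0.0000 0.0000 0.0000 0.0000 0.0000

Δt=0.04033  u=1.06723  d=0.93700  q=0.50141  discount=0.99770
step 9 (expiry): payoffs max(K−S,0) = 33.1042 27.5134 21.1455 13.8926 5.6316 0.0000 0.0000 0.0000 0.0000 0.0000
k=8: (k=8,j=0): S=42.9303, K−S=30.3997, hold=30.2314 ⇒ V=30.3997 exercise | (k=8,j=1): S=48.8970, K−S=24.4330, hold=24.2646 ⇒ V=24.4330 exercise | (k=8,j=2): S=55.6930, K−S=17.6370, hold=17.4686 ⇒ V=17.6370 exercise | (k=8,j=3): S=63.4336, K−S=9.8964, hold=9.7280 ⇒ V=9.8964 exercise | (k=8,j=4): S=72.2500, K−S=1.0800, hold=2.8014 ⇒ V=2.8014 continue | (k=8,j=5): S=82.2918, K−S=0.0000, hold=0.0000 ⇒ V=0.0000 continue | (k=8,j=6): S=93.7292, K−S=0.0000, hold=0.0000 ⇒ V=0.0000 continue | (k=8,j=7): S=106.7563, K−S=0.0000, hold=0.0000 ⇒ V=0.0000 continue | (k=8,j=8): S=121.5940, K−S=0.0000, hold=0.0000 ⇒ V=0.0000 continue
k=7: (k=7,j=0): S=45.8166, K−S=27.5134, hold=27.3450 ⇒ V=27.5134 exercise | (k=7,j=1): S=52.1845, K−S=21.1455, hold=20.9771 ⇒ V=21.1455 exercise | (k=7,j=2): S=59.4374, K−S=13.8926, hold=13.7242 ⇒ V=13.8926 exercise | (k=7,j=3): S=67.6984, K−S=5.6316, hold=6.3243 ⇒ V=6.3243 continue | (k=7,j=4): S=77.1076, K−S=0.0000, hold=1.3935 ⇒ V=1.3935 continue | (k=7,j=5): S=87.8245, K−S=0.0000, hold=0.0000 ⇒ V=0.0000 continue | (k=7,j=6): S=100.0309, K−S=0.0000, hold=0.0000 ⇒ V=0.0000 continue | (k=7,j=7): S=113.9339, K−S=0.0000, hold=0.0000 ⇒ V=0.0000 continue
k=6: (k=6,j=0): S=48.8970, K−S=24.4330, hold=24.2646 ⇒ V=24.4330 exercise | (k=6,j=1): S=55.6930, K−S=17.6370, hold=17.4686 ⇒ V=17.6370 exercise | (k=6,j=2): S=63.4336, K−S=9.8964, hold=10.0746 ⇒ V=10.0746 continue | (k=6,j=3): S=72.2500, K−S=1.0800, hold=3.8431 ⇒ V=3.8431 continue | (k=6,j=4): S=82.2918, K−S=0.0000, hold=0.6932 ⇒ V=0.6932 continue | (k=6,j=5): S=93.7292, K−S=0.0000, hold=0.0000 ⇒ V=0.0000 continue | (k=6,j=6): S=106.7563, K−S=0.0000, hold=0.0000 ⇒ V=0.0000 continue
k=5: (k=5,j=0): S=52.1845, K−S=21.1455, hold=20.9771 ⇒ V=21.1455 exercise | (k=5,j=1): S=59.4374, K−S=13.8926, hold=13.8133 ⇒ V=13.8926 exercise | (k=5,j=2): S=67.6984, K−S=5.6316, hold=6.9341 ⇒ V=6.9341 continue | (k=5,j=3): S=77.1076, K−S=0.0000, hold=2.2585 ⇒ V=2.2585 continue | (k=5,j=4): S=87.8245, K−S=0.0000, hold=0.3448 ⇒ V=0.3448 continue | (k=5,j=5): S=100.0309, K−S=0.0000, hold=0.0000 ⇒ V=0.0000 continue
k=4: (k=4,j=0): S=55.6930, K−S=17.6370, hold=17.4686 ⇒ V=17.6370 exercise | (k=4,j=1): S=63.4336, K−S=9.8964, hold=10.3796 ⇒ V=10.3796 continue | (k=4,j=2): S=72.2500, K−S=1.0800, hold=4.5792 ⇒ V=4.5792 continue | (k=4,j=3): S=82.2918, K−S=0.0000, hold=1.2960 ⇒ V=1.2960 continue | (k=4,j=4): S=93.7292, K−S=0.0000, hold=0.1715 ⇒ V=0.1715 continue
k=3: (k=3,j=0): S=59.4374, K−S=13.8926, hold=13.9659 ⇒ V=13.9659 continue | (k=3,j=1): S=67.6984, K−S=5.6316, hold=7.4540 ⇒ V=7.4540 continue | (k=3,j=2): S=77.1076, K−S=0.0000, hold=2.9262 ⇒ V=2.9262 continue | (k=3,j=3): S=87.8245, K−S=0.0000, hold=0.7305 ⇒ V=0.7305 continue
k=2: (k=2,j=0): S=63.4336, K−S=9.8964, hold=10.6762 ⇒ V=10.6762 continue | (k=2,j=1): S=72.2500, K−S=1.0800, hold=5.1718 ⇒ V=5.1718 continue | (k=2,j=2): S=82.2918, K−S=0.0000, hold=1.8211 ⇒ V=1.8211 continue
k=1: (k=1,j=0): S=67.6984, K−S=5.6316, hold=7.8981 ⇒ V=7.8981 continue | (k=1,j=1): S=77.1076, K−S=0.0000, hold=3.4837 ⇒ V=3.4837 continue
k=0: (k=0,j=0): S=72.2500, K−S=1.0800, hold=5.6716 ⇒ V=5.6716 continue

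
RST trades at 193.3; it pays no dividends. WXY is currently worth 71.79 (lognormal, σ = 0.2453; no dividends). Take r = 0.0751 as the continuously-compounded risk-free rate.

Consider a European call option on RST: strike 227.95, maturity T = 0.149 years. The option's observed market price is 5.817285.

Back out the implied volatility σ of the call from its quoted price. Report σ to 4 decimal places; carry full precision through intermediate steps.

sigma = 0.5401

At σ = 0.5401 the Black–Scholes value reproduces the quote:
σ√T = 0.5401·√0.149 = 0.208481
d₁ = (ln(S/K) + (r+σ²/2)T) / (σ√T) = (ln(193.3/227.95) + (0.0751+0.5401²/2)·0.149) / 0.208481 = (-0.164883 + 0.032922) / 0.208481 = -0.632962
d₂ = d₁ − σ√T = -0.632962 − 0.208481 = -0.841443
e^{−rT} = 0.988872
N(d₁) = 0.263379,  N(d₂) = 0.200050
V = S·N(d₁) − K·e^{−rT}·N(d₂) = 50.911214 − 45.093928 = 5.817285 (the quoted price), and the Black–Scholes price is strictly increasing in σ, so σ is unique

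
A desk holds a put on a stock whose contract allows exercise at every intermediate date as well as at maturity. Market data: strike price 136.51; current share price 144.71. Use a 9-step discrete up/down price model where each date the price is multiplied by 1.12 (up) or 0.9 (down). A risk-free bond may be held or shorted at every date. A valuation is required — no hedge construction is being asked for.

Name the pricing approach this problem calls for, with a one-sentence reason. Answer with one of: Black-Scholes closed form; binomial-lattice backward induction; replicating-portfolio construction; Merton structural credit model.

Key observation: with exercise allowed before expiry on a discrete up/down model (9 steps from spot 144.71), the strike-136.51 put's value must be rolled back through the tree testing early exercise at each node.

framework: binomial-lattice backward induction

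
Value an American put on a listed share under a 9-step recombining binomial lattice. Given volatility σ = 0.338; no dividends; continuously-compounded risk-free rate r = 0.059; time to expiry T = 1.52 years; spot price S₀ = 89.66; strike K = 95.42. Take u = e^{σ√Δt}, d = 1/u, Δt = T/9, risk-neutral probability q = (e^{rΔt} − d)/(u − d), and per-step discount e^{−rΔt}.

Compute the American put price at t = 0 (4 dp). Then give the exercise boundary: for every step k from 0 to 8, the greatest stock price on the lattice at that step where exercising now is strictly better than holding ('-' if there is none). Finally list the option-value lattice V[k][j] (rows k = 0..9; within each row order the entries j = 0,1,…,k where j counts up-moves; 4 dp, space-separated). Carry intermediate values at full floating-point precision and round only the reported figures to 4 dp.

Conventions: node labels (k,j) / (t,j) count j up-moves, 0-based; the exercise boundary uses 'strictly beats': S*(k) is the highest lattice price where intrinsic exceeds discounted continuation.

price = 14.7556
boundary = - - - 59.1047 67.9122 59.1047 67.9122 59.1047 67.9122
tree:
14.7556
20.5507 9.2844
27.7703 13.7780 4.9989
36.3153 19.8231 8.0387 2.0743
43.9805 27.5078 12.5730 3.6877 0.5105
50.6517 36.3153 19.0005 6.4291 1.0338 0.0000
56.4576 43.9805 27.5078 10.9156 2.0936 0.0000 0.0000
61.5106 50.6517 36.3153 17.8444 4.2397 0.0000 0.0000 0.0000
65.9083 56.4576 43.9805 27.5078 8.5861 0.0000 0.0000 0.0000 0.0000
69.7357 61.5106 50.6517 36.3153 17.3879 0.0000 0.0000 0.0000 0.0000 0.0000

params: Δt=0.16889 u=1.14901 d=0.87031 q=0.50126 e^(-rΔt)=0.99009
t_9 payoffs: 69.7357 61.5106 50.6517 36.3153 17.3879 0.0000 0.0000 0.0000 0.0000 0.0000
t_8: node(8,0) S=29.5117 payoff=65.9083 vs cont=64.9622 → 65.9083 [stop]  node(8,1) S=38.9624 payoff=56.4576 vs cont=55.5116 → 56.4576 [stop]  node(8,2) S=51.4395 payoff=43.9805 vs cont=43.0345 → 43.9805 [stop]  node(8,3) S=67.9122 payoff=27.5078 vs cont=26.5618 → 27.5078 [stop]  node(8,4) S=89.6600 payoff=5.7600 vs cont=8.5861 → 8.5861 [wait]  node(8,5) S=118.3723 payoff=0.0000 vs cont=0.0000 → 0.0000 [wait]  node(8,6) S=156.2792 payoff=0.0000 vs cont=0.0000 → 0.0000 [wait]  node(8,7) S=206.3252 payoff=0.0000 vs cont=0.0000 → 0.0000 [wait]  node(8,8) S=272.3977 payoff=0.0000 vs cont=0.0000 → 0.0000 [wait]  ⇒ S*(8)=67.9122
t_7: node(7,0) S=33.9094 payoff=61.5106 vs cont=60.5646 → 61.5106 [stop]  node(7,1) S=44.7683 payoff=50.6517 vs cont=49.7056 → 50.6517 [stop]  node(7,2) S=59.1047 payoff=36.3153 vs cont=35.3692 → 36.3153 [stop]  node(7,3) S=78.0321 payoff=17.3879 vs cont=17.8444 → 17.8444 [wait]  node(7,4) S=103.0207 payoff=0.0000 vs cont=4.2397 → 4.2397 [wait]  node(7,5) S=136.0115 payoff=0.0000 vs cont=0.0000 → 0.0000 [wait]  node(7,6) S=179.5671 payoff=0.0000 vs cont=0.0000 → 0.0000 [wait]  node(7,7) S=237.0707 payoff=0.0000 vs cont=0.0000 → 0.0000 [wait]  ⇒ S*(7)=59.1047
t_6: node(6,0) S=38.9624 payoff=56.4576 vs cont=55.5116 → 56.4576 [stop]  node(6,1) S=51.4395 payoff=43.9805 vs cont=43.0345 → 43.9805 [stop]  node(6,2) S=67.9122 payoff=27.5078 vs cont=26.7883 → 27.5078 [stop]  node(6,3) S=89.6600 payoff=5.7600 vs cont=10.9156 → 10.9156 [wait]  node(6,4) S=118.3723 payoff=0.0000 vs cont=2.0936 → 2.0936 [wait]  node(6,5) S=156.2792 payoff=0.0000 vs cont=0.0000 → 0.0000 [wait]  node(6,6) S=206.3252 payoff=0.0000 vs cont=0.0000 → 0.0000 [wait]  ⇒ S*(6)=67.9122
t_5: node(5,0) S=44.7683 payoff=50.6517 vs cont=49.7056 → 50.6517 [stop]  node(5,1) S=59.1047 payoff=36.3153 vs cont=35.3692 → 36.3153 [stop]  node(5,2) S=78.0321 payoff=17.3879 vs cont=19.0005 → 19.0005 [wait]  node(5,3) S=103.0207 payoff=0.0000 vs cont=6.4291 → 6.4291 [wait]  node(5,4) S=136.0115 payoff=0.0000 vs cont=1.0338 → 1.0338 [wait]  node(5,5) S=179.5671 payoff=0.0000 vs cont=0.0000 → 0.0000 [wait]  ⇒ S*(5)=59.1047
t_4: node(4,0) S=51.4395 payoff=43.9805 vs cont=43.0345 → 43.9805 [stop]  node(4,1) S=67.9122 payoff=27.5078 vs cont=27.3621 → 27.5078 [stop]  node(4,2) S=89.6600 payoff=5.7600 vs cont=12.5730 → 12.5730 [wait]  node(4,3) S=118.3723 payoff=0.0000 vs cont=3.6877 → 3.6877 [wait]  node(4,4) S=156.2792 payoff=0.0000 vs cont=0.5105 → 0.5105 [wait]  ⇒ S*(4)=67.9122
t_3: node(3,0) S=59.1047 payoff=36.3153 vs cont=35.3692 → 36.3153 [stop]  node(3,1) S=78.0321 payoff=17.3879 vs cont=19.8231 → 19.8231 [wait]  node(3,2) S=103.0207 payoff=0.0000 vs cont=8.0387 → 8.0387 [wait]  node(3,3) S=136.0115 payoff=0.0000 vs cont=2.0743 → 2.0743 [wait]  ⇒ S*(3)=59.1047
t_2: node(2,0) S=67.9122 payoff=27.5078 vs cont=27.7703 → 27.7703 [wait]  node(2,1) S=89.6600 payoff=5.7600 vs cont=13.7780 → 13.7780 [wait]  node(2,2) S=118.3723 payoff=0.0000 vs cont=4.9989 → 4.9989 [wait]  ⇒ S*(2)=-
t_1: node(1,0) S=78.0321 payoff=17.3879 vs cont=20.5507 → 20.5507 [wait]  node(1,1) S=103.0207 payoff=0.0000 vs cont=9.2844 → 9.2844 [wait]  ⇒ S*(1)=-
t_0: node(0,0) S=89.6600 payoff=5.7600 vs cont=14.7556 → 14.7556 [wait]  ⇒ S*(0)=-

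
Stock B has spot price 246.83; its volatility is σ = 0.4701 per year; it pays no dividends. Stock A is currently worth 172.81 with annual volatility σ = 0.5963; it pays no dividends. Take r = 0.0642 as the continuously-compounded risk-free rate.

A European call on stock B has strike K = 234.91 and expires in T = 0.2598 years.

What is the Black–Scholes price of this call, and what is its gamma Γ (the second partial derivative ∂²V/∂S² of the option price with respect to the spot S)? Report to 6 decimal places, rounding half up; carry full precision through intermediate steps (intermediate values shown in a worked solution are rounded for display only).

price = 31.546700
Γ = 0.006237

σ√T = 0.4701·√0.2598 = 0.239613
d₁ = (ln(S/K) + (r+σ²/2)T) / (σ√T) = (ln(246.83/234.91) + (0.0642+0.4701²/2)·0.2598) / 0.239613 = (0.049497 + 0.045386) / 0.239613 = 0.395988
d₂ = d₁ − σ√T = 0.395988 − 0.239613 = 0.156375
e^{−rT} = 0.983459
N(d₁) = 0.653943,  N(d₂) = 0.562131
Call price V = S·N(d₁) − K·e^{−rT}·N(d₂) = 161.412731 − 129.866030 = 31.546700
φ(d₁) = (1/√(2π))·e^{−d₁²/2} = 0.368859
Γ = φ(d₁) / (S·σ·√T) = 0.006237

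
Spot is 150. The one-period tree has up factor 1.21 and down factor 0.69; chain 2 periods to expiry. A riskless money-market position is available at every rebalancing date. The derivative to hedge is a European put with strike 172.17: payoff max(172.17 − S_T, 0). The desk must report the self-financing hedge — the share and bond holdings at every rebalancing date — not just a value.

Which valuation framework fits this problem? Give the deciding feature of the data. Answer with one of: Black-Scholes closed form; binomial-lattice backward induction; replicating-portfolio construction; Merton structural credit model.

Key observation: what is demanded is not a single number but the (Δ, B) position at each node of the 1.21/0.69 tree starting at 150; constructing those positions is the replicating-portfolio method.

framework: replicating-portfolio construction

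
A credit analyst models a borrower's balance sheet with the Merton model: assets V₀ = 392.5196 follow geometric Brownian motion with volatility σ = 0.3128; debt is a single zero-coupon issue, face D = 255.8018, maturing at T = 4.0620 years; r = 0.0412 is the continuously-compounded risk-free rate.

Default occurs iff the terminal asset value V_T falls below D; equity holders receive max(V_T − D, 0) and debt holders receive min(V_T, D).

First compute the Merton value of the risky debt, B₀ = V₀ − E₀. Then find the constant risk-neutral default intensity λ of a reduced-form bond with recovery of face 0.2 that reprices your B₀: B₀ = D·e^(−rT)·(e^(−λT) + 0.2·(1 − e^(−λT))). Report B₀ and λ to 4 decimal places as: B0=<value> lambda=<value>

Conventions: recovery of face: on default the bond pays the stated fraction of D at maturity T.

B0=199.9092 lambda=0.0246

Apply the equity-as-call identities (strike 255.8018, horizon 4.0620 years):
d₁ = [ln(V₀/D) + (r + σ²/2)T] / (σ√T)
   = [ln(392.5196/255.8018) + (0.0412 + 0.5·0.3128²)·4.0620] / (0.3128·√4.0620)
   = [0.428184 + 0.366075] / 0.630430 = 1.259869
d₂ = d₁ − σ√T = 1.259869 − 0.630430 = 0.629439
N(d₁) = 0.896142,  N(d₂) = 0.735469,  e^(−rT) = 0.845900
E₀ = V₀·N(d₁) − D·e^(−rT)·N(d₂)
   = 392.5196·0.896142 − 255.8018·0.845900·0.735469 = 192.610370
B₀ = V₀ − E₀ = 392.5196 − 192.610370 = 199.909230
e^(−λT) = (B₀·e^(rT)/D − 0.2)/(1 − 0.2) = (199.9092·1.182173/255.8018 − 0.2)/0.8 = 0.90483594
λ = −ln(0.90483594)/4.0620 = 0.024619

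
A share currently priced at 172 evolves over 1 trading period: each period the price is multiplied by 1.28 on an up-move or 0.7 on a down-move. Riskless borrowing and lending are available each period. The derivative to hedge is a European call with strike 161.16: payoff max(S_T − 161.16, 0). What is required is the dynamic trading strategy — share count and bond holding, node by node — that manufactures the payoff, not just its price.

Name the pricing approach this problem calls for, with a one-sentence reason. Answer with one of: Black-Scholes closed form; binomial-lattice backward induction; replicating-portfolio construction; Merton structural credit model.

framework: replicating-portfolio construction

Key observation: the deliverable is the dynamic trading strategy on the 1-step tree (spot 172, moves 1.28 and 0.7), so the valuation must go through the node-by-node replicating-portfolio solve.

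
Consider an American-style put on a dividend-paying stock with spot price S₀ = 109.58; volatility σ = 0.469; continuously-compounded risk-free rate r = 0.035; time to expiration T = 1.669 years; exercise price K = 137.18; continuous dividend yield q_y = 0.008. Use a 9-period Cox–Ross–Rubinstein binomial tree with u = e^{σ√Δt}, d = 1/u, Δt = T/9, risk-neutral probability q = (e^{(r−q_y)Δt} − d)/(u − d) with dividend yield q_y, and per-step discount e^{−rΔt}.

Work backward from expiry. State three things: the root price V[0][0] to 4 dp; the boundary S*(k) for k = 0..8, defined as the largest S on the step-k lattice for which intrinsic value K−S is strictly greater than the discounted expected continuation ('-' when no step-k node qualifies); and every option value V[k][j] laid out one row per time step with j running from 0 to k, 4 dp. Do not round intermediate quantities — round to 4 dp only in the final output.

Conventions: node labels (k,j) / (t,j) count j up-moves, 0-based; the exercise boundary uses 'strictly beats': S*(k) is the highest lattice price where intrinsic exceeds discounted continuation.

Δt=0.18544, u=1.22381, d=0.81712, q=0.46202, disc=e^(-rΔt)=0.99353
k=9 terminal: V=max(K-S,0) → 119.3843 110.5274 97.2622 77.3950 47.6398 3.0752 0.0000 0.0000 0.0000 0.0000
k=8: j=0 S=21.7785 intr=115.4015 cont=114.5463 V=115.4015[EX]; j=1 S=32.6177 intr=104.5623 cont=103.7232 V=104.5623[EX]; j=2 S=48.8516 intr=88.3284 cont=87.5133 V=88.3284[EX]; j=3 S=73.1653 intr=64.0147 cont=63.2357 V=64.0147[EX]; j=4 S=109.5800 intr=27.6000 cont=26.8750 V=27.6000[EX]; j=5 S=164.1184 intr=0.0000 cont=1.6437 V=1.6437[hold]; j=6 S=245.8008 intr=0.0000 cont=0.0000 V=0.0000[hold]; j=7 S=368.1370 intr=0.0000 cont=0.0000 V=0.0000[hold]; j=8 S=551.3603 intr=0.0000 cont=0.0000 V=0.0000[hold]  S*(8)=109.5800
k=7: j=0 S=26.6526 intr=110.5274 cont=109.6794 V=110.5274[EX]; j=1 S=39.9178 intr=97.2622 cont=96.4339 V=97.2622[EX]; j=2 S=59.7850 intr=77.3950 cont=76.5961 V=77.3950[EX]; j=3 S=89.5402 intr=47.6398 cont=46.8850 V=47.6398[EX]; j=4 S=134.1048 intr=3.0752 cont=15.5066 V=15.5066[hold]; j=5 S=200.8493 intr=0.0000 cont=0.8785 V=0.8785[hold]; j=6 S=300.8129 intr=0.0000 cont=0.0000 V=0.0000[hold]; j=7 S=450.5287 intr=0.0000 cont=0.0000 V=0.0000[hold]  S*(7)=89.5402
k=6: j=0 S=32.6177 intr=104.5623 cont=103.7232 V=104.5623[EX]; j=1 S=48.8516 intr=88.3284 cont=87.5133 V=88.3284[EX]; j=2 S=73.1653 intr=64.0147 cont=63.2357 V=64.0147[EX]; j=3 S=109.5800 intr=27.6000 cont=32.5814 V=32.5814[hold]; j=4 S=164.1184 intr=0.0000 cont=8.6915 V=8.6915[hold]; j=5 S=245.8008 intr=0.0000 cont=0.4696 V=0.4696[hold]; j=6 S=368.1370 intr=0.0000 cont=0.0000 V=0.0000[hold]  S*(6)=73.1653
k=5: j=0 S=39.9178 intr=97.2622 cont=96.4339 V=97.2622[EX]; j=1 S=59.7850 intr=77.3950 cont=76.5961 V=77.3950[EX]; j=2 S=89.5402 intr=47.6398 cont=49.1716 V=49.1716[hold]; j=3 S=134.1048 intr=3.0752 cont=21.4044 V=21.4044[hold]; j=4 S=200.8493 intr=0.0000 cont=4.8612 V=4.8612[hold]; j=5 S=300.8129 intr=0.0000 cont=0.2510 V=0.2510[hold]  S*(5)=59.7850
k=4: j=0 S=48.8516 intr=88.3284 cont=87.5133 V=88.3284[EX]; j=1 S=73.1653 intr=64.0147 cont=63.9388 V=64.0147[EX]; j=2 S=109.5800 intr=27.6000 cont=36.1074 V=36.1074[hold]; j=3 S=164.1184 intr=0.0000 cont=13.6720 V=13.6720[hold]; j=4 S=245.8008 intr=0.0000 cont=2.7135 V=2.7135[hold]  S*(4)=73.1653
k=3: j=0 S=59.7850 intr=77.3950 cont=76.5961 V=77.3950[EX]; j=1 S=89.5402 intr=47.6398 cont=50.7902 V=50.7902[hold]; j=2 S=134.1048 intr=3.0752 cont=25.5752 V=25.5752[hold]; j=3 S=200.8493 intr=0.0000 cont=8.5532 V=8.5532[hold]  S*(3)=59.7850
k=2: j=0 S=73.1653 intr=64.0147 cont=64.6818 V=64.6818[hold]; j=1 S=109.5800 intr=27.6000 cont=38.8871 V=38.8871[hold]; j=2 S=164.1184 intr=0.0000 cont=17.5961 V=17.5961[hold]  S*(2)=-
k=1: j=0 S=89.5402 intr=47.6398 cont=52.4227 V=52.4227[hold]; j=1 S=134.1048 intr=3.0752 cont=28.8623 V=28.8623[hold]  S*(1)=-
k=0: j=0 S=109.5800 intr=27.6000 cont=41.2686 V=41.2686[hold]  S*(0)=-

price = 41.2686
boundary = - - - 59.7850 73.1653 59.7850 73.1653 89.5402 109.5800
tree:
41.2686
52.4227 28.8623
64.6818 38.8871 17.5961
77.3950 50.7902 25.5752 8.5532
88.3284 64.0147 36.1074 13.6720 2.7135
97.2622 77.3950 49.1716 21.4044 4.8612 0.2510
104.5623 88.3284 64.0147 32.5814 8.6915 0.4696 0.0000
110.5274 97.2622 77.3950 47.6398 15.5066 0.8785 0.0000 0.0000
115.4015 104.5623 88.3284 64.0147 27.6000 1.6437 0.0000 0.0000 0.0000
119.3843 110.5274 97.2622 77.3950 47.6398 3.0752 0.0000 0.0000 0.0000 0.0000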